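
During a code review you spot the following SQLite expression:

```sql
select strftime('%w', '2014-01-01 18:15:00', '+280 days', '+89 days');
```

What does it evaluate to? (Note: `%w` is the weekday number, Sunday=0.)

First apply '+280 days', '+89 days': 2014-01-01 18:15:00 → 2015-01-05 18:15:00.
2015-01-05 is a Monday; with Sunday=0 that is 1.

1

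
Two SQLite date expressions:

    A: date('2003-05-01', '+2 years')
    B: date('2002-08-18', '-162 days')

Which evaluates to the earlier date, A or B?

A = 2005-05-01.
B = 2002-03-09.
B is earlier.

B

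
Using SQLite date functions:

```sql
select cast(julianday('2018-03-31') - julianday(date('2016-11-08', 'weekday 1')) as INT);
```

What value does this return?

502

`weekday 1` advances to the next Monday; 2016-11-08 is a Tuesday, so it moves forward to 2016-11-14.
16 days remain in November 2016 after the 14th (30 − 14).
Full months from December 2016 through February 2018 contribute their day counts.
Then 31 days into March 2018.
Total: 16 + 31 + 31 + 28 + 31 + 30 + 31 + 30 + 31 + 31 + 30 + 31 + 30 + 31 + 31 + 28 + 31 = 502.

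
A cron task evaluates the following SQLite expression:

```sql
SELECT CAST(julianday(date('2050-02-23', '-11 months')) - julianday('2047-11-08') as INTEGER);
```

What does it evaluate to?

Adding -11 months to 2050-02-23 gives 2049-03-23.
22 days remain in November 2047 after the 8th (30 − 8).
Full months from December 2047 through February 2049 contribute their day counts.
Then 23 days into March 2049.
Total: 22 + 31 + 31 + 29 + 31 + 30 + 31 + 30 + 31 + 31 + 30 + 31 + 30 + 31 + 31 + 28 + 23 = 501.

501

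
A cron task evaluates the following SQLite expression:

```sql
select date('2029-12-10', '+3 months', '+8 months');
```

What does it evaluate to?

Adding +3 months to 2029-12-10 gives 2030-03-10.
Adding +8 months to 2030-03-10 gives 2030-11-10.

2030-11-10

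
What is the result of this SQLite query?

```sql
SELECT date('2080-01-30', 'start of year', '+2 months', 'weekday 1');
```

2080-03-04

`start of year` rewinds 2080-01-30 to 2080-01-01.
Adding +2 months to 2080-01-01 gives 2080-03-01.
`weekday 1` advances to the next Monday; 2080-03-01 is a Friday, so it moves forward to 2080-03-04.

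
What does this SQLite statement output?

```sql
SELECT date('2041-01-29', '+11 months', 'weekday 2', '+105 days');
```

Adding +11 months to 2041-01-29 gives 2041-12-29.
`weekday 2` advances to the next Tuesday; 2041-12-29 is a Sunday, so it moves forward to 2041-12-31.
Applying '+105 days' to 2041-12-31: counting 105 days forward gives 2042-04-15.

2042-04-15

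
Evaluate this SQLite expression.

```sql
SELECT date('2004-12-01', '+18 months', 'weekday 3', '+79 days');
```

Adding +18 months to 2004-12-01 gives 2006-06-01.
`weekday 3` advances to the next Wednesday; 2006-06-01 is a Thursday, so it moves forward to 2006-06-07.
Applying '+79 days' to 2006-06-07: counting 79 days forward gives 2006-08-25.

2006-08-25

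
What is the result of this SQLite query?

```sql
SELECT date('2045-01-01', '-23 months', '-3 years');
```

2040-02-01

Adding -23 months to 2045-01-01 gives 2043-02-01.
Adding -3 years to 2043-02-01 gives 2040-02-01.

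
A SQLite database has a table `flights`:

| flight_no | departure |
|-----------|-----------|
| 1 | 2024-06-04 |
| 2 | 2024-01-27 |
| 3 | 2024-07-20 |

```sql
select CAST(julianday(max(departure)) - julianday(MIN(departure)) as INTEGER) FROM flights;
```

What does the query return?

175

MIN = 2024-01-27, MAX = 2024-07-20.
4 days remain in January 2024 after the 27th (31 − 27).
February 2024: 29 days (leap year).
March 2024: 31 days.
April 2024: 30 days.
May 2024: 31 days.
June 2024: 30 days.
Then 20 days into July 2024.
Total: 4 + 29 + 31 + 30 + 31 + 30 + 20 = 175.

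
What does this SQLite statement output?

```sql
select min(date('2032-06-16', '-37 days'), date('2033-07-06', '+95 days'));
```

2032-05-10

date('2032-06-16', '-37 days') → 2032-05-10.
date('2033-07-06', '+95 days') → 2033-10-09.
Earlier of the two is 2032-05-10.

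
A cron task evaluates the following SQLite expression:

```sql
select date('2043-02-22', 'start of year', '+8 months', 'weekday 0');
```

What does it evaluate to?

`start of year` rewinds 2043-02-22 to 2043-01-01.
Adding +8 months to 2043-01-01 gives 2043-09-01.
`weekday 0` advances to the next Sunday; 2043-09-01 is a Tuesday, so it moves forward to 2043-09-06.

2043-09-06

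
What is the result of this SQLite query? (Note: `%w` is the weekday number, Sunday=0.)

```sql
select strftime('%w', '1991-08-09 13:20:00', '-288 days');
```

First apply '-288 days': 1991-08-09 13:20:00 → 1990-10-25 13:20:00.
1990-10-25 is a Thursday; with Sunday=0 that is 4.

4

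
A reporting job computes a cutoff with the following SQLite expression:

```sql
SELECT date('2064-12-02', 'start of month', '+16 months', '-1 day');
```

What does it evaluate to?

2066-03-31

`start of month` rewinds 2064-12-02 to 2064-12-01.
Adding +16 months to 2064-12-01 gives 2066-04-01.
Going back 1 day from 2066-04-01 reaches 2066-03-31 (last day of March, 31 days).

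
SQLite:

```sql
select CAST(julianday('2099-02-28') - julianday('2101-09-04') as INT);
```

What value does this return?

-918

0 days remain in February 2099 after the 28th (28 − 28).
Full months from March 2099 through August 2101 contribute their day counts.
Then 4 days into September 2101.
Total: 0 + 31 + 30 + 31 + 30 + 31 + 31 + 30 + 31 + 30 + 31 + 31 + 28 + 31 + 30 + 31 + 30 + 31 + 31 + 30 + 31 + 30 + 31 + 31 + 28 + 31 + 30 + 31 + 30 + 31 + 31 + 4 = 918.
The subtraction is earlier − later, so the result is −918 → -918.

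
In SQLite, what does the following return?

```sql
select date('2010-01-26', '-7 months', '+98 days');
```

Adding -7 months to 2010-01-26 gives 2009-06-26.
Applying '+98 days' to 2009-06-26: counting 98 days forward gives 2009-10-02.

2009-10-02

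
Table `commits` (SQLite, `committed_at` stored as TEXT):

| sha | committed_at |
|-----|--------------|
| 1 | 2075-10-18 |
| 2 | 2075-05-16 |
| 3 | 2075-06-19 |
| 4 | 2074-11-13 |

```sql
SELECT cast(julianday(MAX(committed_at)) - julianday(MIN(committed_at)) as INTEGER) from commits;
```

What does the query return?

MIN = 2074-11-13, MAX = 2075-10-18.
17 days remain in November 2074 after the 13th (30 − 13).
Full months from December 2074 through September 2075 contribute their day counts.
Then 18 days into October 2075.
Total: 17 + 31 + 31 + 28 + 31 + 30 + 31 + 30 + 31 + 31 + 30 + 18 = 339.

339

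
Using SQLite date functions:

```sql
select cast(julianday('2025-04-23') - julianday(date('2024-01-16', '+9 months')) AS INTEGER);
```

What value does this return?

Adding +9 months to 2024-01-16 gives 2024-10-16.
15 days remain in October 2024 after the 16th (31 − 16).
November 2024: 30 days.
December 2024: 31 days.
January 2025: 31 days.
February 2025: 28 days.
March 2025: 31 days.
Then 23 days into April 2025.
Total: 15 + 30 + 31 + 31 + 28 + 31 + 23 = 189.

189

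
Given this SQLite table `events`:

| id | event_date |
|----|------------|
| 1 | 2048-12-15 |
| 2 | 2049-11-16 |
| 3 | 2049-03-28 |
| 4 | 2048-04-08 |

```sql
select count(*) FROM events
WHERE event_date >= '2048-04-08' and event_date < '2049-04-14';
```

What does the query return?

3

Rows in [2048-04-08, 2049-04-14): 2048-12-15, 2049-03-28, 2048-04-08 → 3 rows.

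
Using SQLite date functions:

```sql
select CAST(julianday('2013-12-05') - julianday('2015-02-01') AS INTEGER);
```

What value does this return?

26 days remain in December 2013 after the 5th (31 − 5).
Full months from January 2014 through January 2015 contribute their day counts.
Then 1 day into February 2015.
Total: 26 + 31 + 28 + 31 + 30 + 31 + 30 + 31 + 31 + 30 + 31 + 30 + 31 + 31 + 1 = 423.
The subtraction is earlier − later, so the result is −423 → -423.

-423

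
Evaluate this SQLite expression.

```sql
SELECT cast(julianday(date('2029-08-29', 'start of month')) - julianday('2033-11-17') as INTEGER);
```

`start of month` rewinds 2029-08-29 to 2029-08-01.
30 days remain in August 2029 after the 1st (31 − 1).
Full months from September 2029 through October 2033 contribute their day counts.
Then 17 days into November 2033.
Total: 30 + 30 + 31 + 30 + 31 + 31 + 28 + 31 + 30 + 31 + 30 + 31 + 31 + 30 + 31 + 30 + 31 + 31 + 28 + 31 + 30 + 31 + 30 + 31 + 31 + 30 + 31 + 30 + 31 + 31 + 29 + 31 + 30 + 31 + 30 + 31 + 31 + 30 + 31 + 30 + 31 + 31 + 28 + 31 + 30 + 31 + 30 + 31 + 31 + 30 + 31 + 17 = 1569.
The subtraction is earlier − later, so the result is −1569 → -1569.

-1569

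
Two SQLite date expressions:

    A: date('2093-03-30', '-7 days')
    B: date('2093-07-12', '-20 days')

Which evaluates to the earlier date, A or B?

A

A = 2093-03-23.
B = 2093-06-22.
A is earlier.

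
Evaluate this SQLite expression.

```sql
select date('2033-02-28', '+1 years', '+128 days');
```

2034-07-06

Adding +1 year to 2033-02-28 gives 2034-02-28.
Applying '+128 days' to 2034-02-28: counting 128 days forward gives 2034-07-06.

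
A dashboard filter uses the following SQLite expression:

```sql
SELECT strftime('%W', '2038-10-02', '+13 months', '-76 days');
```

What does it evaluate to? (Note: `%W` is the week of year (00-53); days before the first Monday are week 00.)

33

First apply '+13 months', '-76 days': 2038-10-02 → 2039-08-18.
2039-08-18 is a Thursday. SQLite's %W counts Mondays since the year started; the result is 33.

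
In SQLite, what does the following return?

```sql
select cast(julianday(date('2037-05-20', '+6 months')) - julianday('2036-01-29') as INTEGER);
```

Adding +6 months to 2037-05-20 gives 2037-11-20.
2 days remain in January 2036 after the 29th (31 − 29).
Full months from February 2036 through October 2037 contribute their day counts.
Then 20 days into November 2037.
Total: 2 + 29 + 31 + 30 + 31 + 30 + 31 + 31 + 30 + 31 + 30 + 31 + 31 + 28 + 31 + 30 + 31 + 30 + 31 + 31 + 30 + 31 + 20 = 661.

661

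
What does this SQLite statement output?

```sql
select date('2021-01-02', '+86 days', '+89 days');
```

Applying '+86 days' to 2021-01-02: counting 86 days forward gives 2021-03-29.
Applying '+89 days' to 2021-03-29: counting 89 days forward gives 2021-06-26.

2021-06-26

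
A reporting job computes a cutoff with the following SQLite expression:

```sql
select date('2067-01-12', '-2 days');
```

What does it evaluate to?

Going back 2 days within January lands on 2067-01-10.

2067-01-10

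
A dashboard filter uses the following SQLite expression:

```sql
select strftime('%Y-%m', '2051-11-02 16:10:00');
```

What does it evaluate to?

`%Y-%m` extracts the year-month: 2051-11.

2051-11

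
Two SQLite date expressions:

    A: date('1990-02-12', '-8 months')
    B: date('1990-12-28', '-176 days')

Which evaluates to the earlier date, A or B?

A

A = 1989-06-12.
B = 1990-07-05.
A is earlier.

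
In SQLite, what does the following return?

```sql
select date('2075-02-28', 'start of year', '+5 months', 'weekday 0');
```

`start of year` rewinds 2075-02-28 to 2075-01-01.
Adding +5 months to 2075-01-01 gives 2075-06-01.
`weekday 0` advances to the next Sunday; 2075-06-01 is a Saturday, so it moves forward to 2075-06-02.

2075-06-02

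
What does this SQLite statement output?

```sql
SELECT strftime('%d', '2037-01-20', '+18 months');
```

First apply '+18 months': 2037-01-20 → 2038-07-20.
`%d` extracts the 2-digit day of month: 20.

20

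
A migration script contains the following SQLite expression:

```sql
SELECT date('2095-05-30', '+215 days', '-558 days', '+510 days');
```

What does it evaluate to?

Applying '+215 days' to 2095-05-30: counting 215 days forward gives 2095-12-31.
Applying '-558 days' to 2095-12-31: counting 558 days back gives 2094-06-21.
Applying '+510 days' to 2094-06-21: counting 510 days forward gives 2095-11-13.

2095-11-13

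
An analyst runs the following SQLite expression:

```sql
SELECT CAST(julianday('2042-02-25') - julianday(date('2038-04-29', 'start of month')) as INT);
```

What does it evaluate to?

`start of month` rewinds 2038-04-29 to 2038-04-01.
29 days remain in April 2038 after the 1st (30 − 1).
Full months from May 2038 through January 2042 contribute their day counts.
Then 25 days into February 2042.
Total: 29 + 31 + 30 + 31 + 31 + 30 + 31 + 30 + 31 + 31 + 28 + 31 + 30 + 31 + 30 + 31 + 31 + 30 + 31 + 30 + 31 + 31 + 29 + 31 + 30 + 31 + 30 + 31 + 31 + 30 + 31 + 30 + 31 + 31 + 28 + 31 + 30 + 31 + 30 + 31 + 31 + 30 + 31 + 30 + 31 + 31 + 25 = 1426.

1426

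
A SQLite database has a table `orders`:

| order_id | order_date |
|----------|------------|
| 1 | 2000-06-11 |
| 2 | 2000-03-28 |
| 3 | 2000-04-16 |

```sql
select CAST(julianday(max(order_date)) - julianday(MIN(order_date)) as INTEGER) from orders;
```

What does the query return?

MIN = 2000-03-28, MAX = 2000-06-11.
3 days remain in March 2000 after the 28th (31 − 28).
April 2000: 30 days.
May 2000: 31 days.
Then 11 days into June 2000.
Total: 3 + 30 + 31 + 11 = 75.

75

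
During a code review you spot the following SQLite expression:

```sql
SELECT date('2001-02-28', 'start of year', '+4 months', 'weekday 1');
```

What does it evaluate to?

`start of year` rewinds 2001-02-28 to 2001-01-01.
Adding +4 months to 2001-01-01 gives 2001-05-01.
`weekday 1` advances to the next Monday; 2001-05-01 is a Tuesday, so it moves forward to 2001-05-07.

2001-05-07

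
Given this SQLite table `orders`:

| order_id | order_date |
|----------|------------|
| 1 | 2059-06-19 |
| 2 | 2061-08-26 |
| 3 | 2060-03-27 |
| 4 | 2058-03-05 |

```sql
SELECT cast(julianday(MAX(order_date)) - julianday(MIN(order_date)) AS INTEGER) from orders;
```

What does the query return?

1270

MIN = 2058-03-05, MAX = 2061-08-26.
26 days remain in March 2058 after the 5th (31 − 5).
Full months from April 2058 through July 2061 contribute their day counts.
Then 26 days into August 2061.
Total: 26 + 30 + 31 + 30 + 31 + 31 + 30 + 31 + 30 + 31 + 31 + 28 + 31 + 30 + 31 + 30 + 31 + 31 + 30 + 31 + 30 + 31 + 31 + 29 + 31 + 30 + 31 + 30 + 31 + 31 + 30 + 31 + 30 + 31 + 31 + 28 + 31 + 30 + 31 + 30 + 31 + 26 = 1270.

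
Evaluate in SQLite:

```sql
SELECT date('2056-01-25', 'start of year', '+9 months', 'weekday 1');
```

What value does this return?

2056-10-02

`start of year` rewinds 2056-01-25 to 2056-01-01.
Adding +9 months to 2056-01-01 gives 2056-10-01.
`weekday 1` advances to the next Monday; 2056-10-01 is a Sunday, so it moves forward to 2056-10-02.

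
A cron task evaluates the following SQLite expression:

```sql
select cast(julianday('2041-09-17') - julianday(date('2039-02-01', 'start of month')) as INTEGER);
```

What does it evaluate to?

959

`start of month` rewinds 2039-02-01 to 2039-02-01.
27 days remain in February 2039 after the 1st (28 − 1).
Full months from March 2039 through August 2041 contribute their day counts.
Then 17 days into September 2041.
Total: 27 + 31 + 30 + 31 + 30 + 31 + 31 + 30 + 31 + 30 + 31 + 31 + 29 + 31 + 30 + 31 + 30 + 31 + 31 + 30 + 31 + 30 + 31 + 31 + 28 + 31 + 30 + 31 + 30 + 31 + 31 + 17 = 959.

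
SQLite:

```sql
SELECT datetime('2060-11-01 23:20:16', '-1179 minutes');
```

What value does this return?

2060-11-01 03:41:16

1179 minutes = 19h 39m; -1179 minutes from 2060-11-01 23:20:16 is 2060-11-01 03:41:16.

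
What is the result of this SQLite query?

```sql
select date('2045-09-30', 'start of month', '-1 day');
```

2045-08-31

`start of month` rewinds 2045-09-30 to 2045-09-01.
Going back 1 day from 2045-09-01 reaches 2045-08-31 (last day of August, 31 days).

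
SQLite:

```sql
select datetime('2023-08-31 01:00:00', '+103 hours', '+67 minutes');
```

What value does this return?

+103 hours from 2023-08-31 01:00:00 is 2023-09-04 08:00:00 (crosses midnight).
67 minutes = 1h 7m; +67 minutes from 2023-09-04 08:00:00 is 2023-09-04 09:07:00.

2023-09-04 09:07:00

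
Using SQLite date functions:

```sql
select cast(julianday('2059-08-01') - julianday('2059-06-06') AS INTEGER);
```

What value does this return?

24 days remain in June 2059 after the 6th (30 − 6).
July 2059: 31 days.
Then 1 day into August 2059.
Total: 24 + 31 + 1 = 56.

56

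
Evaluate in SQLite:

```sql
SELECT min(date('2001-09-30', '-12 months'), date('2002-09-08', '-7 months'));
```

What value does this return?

2000-09-30

date('2001-09-30', '-12 months') → 2000-09-30.
date('2002-09-08', '-7 months') → 2002-02-08.
Earlier of the two is 2000-09-30.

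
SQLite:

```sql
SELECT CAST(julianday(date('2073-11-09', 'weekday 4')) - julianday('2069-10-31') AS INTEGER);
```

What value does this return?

`weekday 4` advances to the next Thursday; 2073-11-09 is already a Thursday, so it stays at 2073-11-09.
0 days remain in October 2069 after the 31st (31 − 31).
Full months from November 2069 through October 2073 contribute their day counts.
Then 9 days into November 2073.
Total: 0 + 30 + 31 + 31 + 28 + 31 + 30 + 31 + 30 + 31 + 31 + 30 + 31 + 30 + 31 + 31 + 28 + 31 + 30 + 31 + 30 + 31 + 31 + 30 + 31 + 30 + 31 + 31 + 29 + 31 + 30 + 31 + 30 + 31 + 31 + 30 + 31 + 30 + 31 + 31 + 28 + 31 + 30 + 31 + 30 + 31 + 31 + 30 + 31 + 9 = 1470.

1470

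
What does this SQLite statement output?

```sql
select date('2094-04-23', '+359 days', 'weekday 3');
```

Applying '+359 days' to 2094-04-23: counting 359 days forward gives 2095-04-17.
`weekday 3` advances to the next Wednesday; 2095-04-17 is a Sunday, so it moves forward to 2095-04-20.

2095-04-20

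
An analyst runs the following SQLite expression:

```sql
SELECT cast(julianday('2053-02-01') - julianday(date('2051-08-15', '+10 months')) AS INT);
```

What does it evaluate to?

231

Adding +10 months to 2051-08-15 gives 2052-06-15.
15 days remain in June 2052 after the 15th (30 − 15).
Full months from July 2052 through January 2053 contribute their day counts.
Then 1 day into February 2053.
Total: 15 + 31 + 31 + 30 + 31 + 30 + 31 + 31 + 1 = 231.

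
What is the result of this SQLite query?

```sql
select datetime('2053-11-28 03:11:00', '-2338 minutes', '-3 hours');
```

2053-11-26 09:13:00

2338 minutes = 38h 58m; -2338 minutes from 2053-11-28 03:11:00 is 2053-11-26 12:13:00 (crosses midnight).
-3 hours from 2053-11-26 12:13:00 is 2053-11-26 09:13:00.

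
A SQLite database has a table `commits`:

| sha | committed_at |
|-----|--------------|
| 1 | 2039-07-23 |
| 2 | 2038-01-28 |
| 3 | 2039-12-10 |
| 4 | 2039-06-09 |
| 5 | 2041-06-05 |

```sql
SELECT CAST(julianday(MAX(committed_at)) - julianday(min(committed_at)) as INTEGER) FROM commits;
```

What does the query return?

MIN = 2038-01-28, MAX = 2041-06-05.
3 days remain in January 2038 after the 28th (31 − 28).
Full months from February 2038 through May 2041 contribute their day counts.
Then 5 days into June 2041.
Total: 3 + 28 + 31 + 30 + 31 + 30 + 31 + 31 + 30 + 31 + 30 + 31 + 31 + 28 + 31 + 30 + 31 + 30 + 31 + 31 + 30 + 31 + 30 + 31 + 31 + 29 + 31 + 30 + 31 + 30 + 31 + 31 + 30 + 31 + 30 + 31 + 31 + 28 + 31 + 30 + 31 + 5 = 1224.

1224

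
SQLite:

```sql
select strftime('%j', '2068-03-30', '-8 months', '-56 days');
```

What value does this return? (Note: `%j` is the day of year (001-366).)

155

First apply '-8 months', '-56 days': 2068-03-30 → 2067-06-04.
Day-of-year for 2067-06-04: days since 2067-01-01 inclusive = 155, zero-padded to 155.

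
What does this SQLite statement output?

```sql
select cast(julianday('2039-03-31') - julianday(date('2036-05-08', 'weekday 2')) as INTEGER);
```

1052

`weekday 2` advances to the next Tuesday; 2036-05-08 is a Thursday, so it moves forward to 2036-05-13.
18 days remain in May 2036 after the 13th (31 − 13).
Full months from June 2036 through February 2039 contribute their day counts.
Then 31 days into March 2039.
Total: 18 + 30 + 31 + 31 + 30 + 31 + 30 + 31 + 31 + 28 + 31 + 30 + 31 + 30 + 31 + 31 + 30 + 31 + 30 + 31 + 31 + 28 + 31 + 30 + 31 + 30 + 31 + 31 + 30 + 31 + 30 + 31 + 31 + 28 + 31 = 1052.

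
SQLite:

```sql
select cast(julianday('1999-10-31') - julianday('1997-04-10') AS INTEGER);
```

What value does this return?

934

20 days remain in April 1997 after the 10th (30 − 10).
Full months from May 1997 through September 1999 contribute their day counts.
Then 31 days into October 1999.
Total: 20 + 31 + 30 + 31 + 31 + 30 + 31 + 30 + 31 + 31 + 28 + 31 + 30 + 31 + 30 + 31 + 31 + 30 + 31 + 30 + 31 + 31 + 28 + 31 + 30 + 31 + 30 + 31 + 31 + 30 + 31 = 934.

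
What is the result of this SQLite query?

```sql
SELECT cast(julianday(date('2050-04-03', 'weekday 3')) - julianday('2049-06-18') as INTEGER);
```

`weekday 3` advances to the next Wednesday; 2050-04-03 is a Sunday, so it moves forward to 2050-04-06.
12 days remain in June 2049 after the 18th (30 − 18).
Full months from July 2049 through March 2050 contribute their day counts.
Then 6 days into April 2050.
Total: 12 + 31 + 31 + 30 + 31 + 30 + 31 + 31 + 28 + 31 + 6 = 292.

292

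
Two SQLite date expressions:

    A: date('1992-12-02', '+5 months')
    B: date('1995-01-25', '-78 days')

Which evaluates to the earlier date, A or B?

A

A = 1993-05-02.
B = 1994-11-08.
A is earlier.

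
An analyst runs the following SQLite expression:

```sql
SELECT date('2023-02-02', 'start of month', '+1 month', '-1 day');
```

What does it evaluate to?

`start of month` rewinds 2023-02-02 to 2023-02-01.
Adding +1 month to 2023-02-01 gives 2023-03-01.
Going back 1 day from 2023-03-01 reaches 2023-02-28 (last day of February, 28 days).

2023-02-28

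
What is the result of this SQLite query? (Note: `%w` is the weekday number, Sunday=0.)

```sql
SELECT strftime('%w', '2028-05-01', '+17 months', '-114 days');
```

First apply '+17 months', '-114 days': 2028-05-01 → 2029-06-09.
2029-06-09 is a Saturday; with Sunday=0 that is 6.

6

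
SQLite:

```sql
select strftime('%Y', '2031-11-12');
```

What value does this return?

2031

`%Y` extracts the 4-digit year: 2031.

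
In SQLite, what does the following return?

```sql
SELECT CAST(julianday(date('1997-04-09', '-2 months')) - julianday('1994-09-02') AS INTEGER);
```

891

Adding -2 months to 1997-04-09 gives 1997-02-09.
28 days remain in September 1994 after the 2nd (30 − 2).
Full months from October 1994 through January 1997 contribute their day counts.
Then 9 days into February 1997.
Total: 28 + 31 + 30 + 31 + 31 + 28 + 31 + 30 + 31 + 30 + 31 + 31 + 30 + 31 + 30 + 31 + 31 + 29 + 31 + 30 + 31 + 30 + 31 + 31 + 30 + 31 + 30 + 31 + 31 + 9 = 891.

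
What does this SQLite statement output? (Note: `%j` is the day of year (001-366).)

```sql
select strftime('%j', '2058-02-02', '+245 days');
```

First apply '+245 days': 2058-02-02 → 2058-10-05.
Day-of-year for 2058-10-05: days since 2058-01-01 inclusive = 278, zero-padded to 278.

278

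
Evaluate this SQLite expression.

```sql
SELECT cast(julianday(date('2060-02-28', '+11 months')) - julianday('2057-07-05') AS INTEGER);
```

1303

Adding +11 months to 2060-02-28 gives 2061-01-28.
26 days remain in July 2057 after the 5th (31 − 5).
Full months from August 2057 through December 2060 contribute their day counts.
Then 28 days into January 2061.
Total: 26 + 31 + 30 + 31 + 30 + 31 + 31 + 28 + 31 + 30 + 31 + 30 + 31 + 31 + 30 + 31 + 30 + 31 + 31 + 28 + 31 + 30 + 31 + 30 + 31 + 31 + 30 + 31 + 30 + 31 + 31 + 29 + 31 + 30 + 31 + 30 + 31 + 31 + 30 + 31 + 30 + 31 + 28 = 1303.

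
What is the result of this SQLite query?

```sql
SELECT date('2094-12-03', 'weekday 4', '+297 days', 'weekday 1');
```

`weekday 4` advances to the next Thursday; 2094-12-03 is a Friday, so it moves forward to 2094-12-09.
Applying '+297 days' to 2094-12-09: counting 297 days forward gives 2095-10-02.
`weekday 1` advances to the next Monday; 2095-10-02 is a Sunday, so it moves forward to 2095-10-03.

2095-10-03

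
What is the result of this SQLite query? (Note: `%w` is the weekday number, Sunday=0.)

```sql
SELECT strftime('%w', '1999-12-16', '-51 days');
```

2

First apply '-51 days': 1999-12-16 → 1999-10-26.
1999-10-26 is a Tuesday; with Sunday=0 that is 2.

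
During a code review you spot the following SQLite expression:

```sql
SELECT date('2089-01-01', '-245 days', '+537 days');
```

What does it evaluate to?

2089-10-20

Applying '-245 days' to 2089-01-01: counting 245 days back gives 2088-05-01.
Applying '+537 days' to 2088-05-01: counting 537 days forward gives 2089-10-20.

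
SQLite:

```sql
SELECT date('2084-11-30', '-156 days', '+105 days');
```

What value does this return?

2084-10-10

Applying '-156 days' to 2084-11-30: counting 156 days back gives 2084-06-27.
Applying '+105 days' to 2084-06-27: counting 105 days forward gives 2084-10-10.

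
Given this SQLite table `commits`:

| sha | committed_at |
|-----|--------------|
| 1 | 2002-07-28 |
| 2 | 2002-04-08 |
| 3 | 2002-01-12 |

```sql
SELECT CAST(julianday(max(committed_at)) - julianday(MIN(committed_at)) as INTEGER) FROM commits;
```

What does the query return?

197

MIN = 2002-01-12, MAX = 2002-07-28.
19 days remain in January 2002 after the 12th (31 − 12).
February 2002: 28 days.
March 2002: 31 days.
April 2002: 30 days.
May 2002: 31 days.
June 2002: 30 days.
Then 28 days into July 2002.
Total: 19 + 28 + 31 + 30 + 31 + 30 + 28 = 197.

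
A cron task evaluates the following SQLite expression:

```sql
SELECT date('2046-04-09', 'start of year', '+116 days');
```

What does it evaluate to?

`start of year` rewinds 2046-04-09 to 2046-01-01.
Applying '+116 days' to 2046-01-01: counting 116 days forward gives 2046-04-27.

2046-04-27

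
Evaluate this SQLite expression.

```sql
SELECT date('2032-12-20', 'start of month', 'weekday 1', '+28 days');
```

2033-01-03

`start of month` rewinds 2032-12-20 to 2032-12-01.
`weekday 1` advances to the next Monday; 2032-12-01 is a Wednesday, so it moves forward to 2032-12-06.
December 2032 has 31 days; 25 remain after the 6th, so 26 days reach 2033-01-01.
Advancing 2 more days within January lands on 2033-01-03.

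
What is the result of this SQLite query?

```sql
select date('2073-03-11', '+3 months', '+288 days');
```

Adding +3 months to 2073-03-11 gives 2073-06-11.
Applying '+288 days' to 2073-06-11: counting 288 days forward gives 2074-03-26.

2074-03-26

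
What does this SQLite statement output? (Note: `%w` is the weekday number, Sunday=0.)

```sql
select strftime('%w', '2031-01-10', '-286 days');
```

First apply '-286 days': 2031-01-10 → 2030-03-30.
2030-03-30 is a Saturday; with Sunday=0 that is 6.

6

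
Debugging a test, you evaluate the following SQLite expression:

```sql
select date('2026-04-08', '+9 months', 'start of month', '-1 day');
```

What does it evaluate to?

Adding +9 months to 2026-04-08 gives 2027-01-08.
`start of month` rewinds 2027-01-08 to 2027-01-01.
Going back 1 day from 2027-01-01 reaches 2026-12-31 (last day of December, 31 days).

2026-12-31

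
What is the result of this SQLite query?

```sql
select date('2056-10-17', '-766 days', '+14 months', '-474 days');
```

Applying '-766 days' to 2056-10-17: counting 766 days back gives 2054-09-12.
Adding +14 months to 2054-09-12 gives 2055-11-12.
Applying '-474 days' to 2055-11-12: counting 474 days back gives 2054-07-26.

2054-07-26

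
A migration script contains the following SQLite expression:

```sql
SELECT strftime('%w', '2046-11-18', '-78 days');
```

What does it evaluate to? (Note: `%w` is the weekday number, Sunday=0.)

6

First apply '-78 days': 2046-11-18 → 2046-09-01.
2046-09-01 is a Saturday; with Sunday=0 that is 6.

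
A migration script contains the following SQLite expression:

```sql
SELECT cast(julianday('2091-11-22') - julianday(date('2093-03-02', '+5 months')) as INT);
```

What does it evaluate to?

Adding +5 months to 2093-03-02 gives 2093-08-02.
8 days remain in November 2091 after the 22nd (30 − 22).
Full months from December 2091 through July 2093 contribute their day counts.
Then 2 days into August 2093.
Total: 8 + 31 + 31 + 29 + 31 + 30 + 31 + 30 + 31 + 31 + 30 + 31 + 30 + 31 + 31 + 28 + 31 + 30 + 31 + 30 + 31 + 2 = 619.
The subtraction is earlier − later, so the result is −619 → -619.

-619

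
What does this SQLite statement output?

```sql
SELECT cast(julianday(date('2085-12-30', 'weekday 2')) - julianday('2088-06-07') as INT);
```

`weekday 2` advances to the next Tuesday; 2085-12-30 is a Sunday, so it moves forward to 2086-01-01.
30 days remain in January 2086 after the 1st (31 − 1).
Full months from February 2086 through May 2088 contribute their day counts.
Then 7 days into June 2088.
Total: 30 + 28 + 31 + 30 + 31 + 30 + 31 + 31 + 30 + 31 + 30 + 31 + 31 + 28 + 31 + 30 + 31 + 30 + 31 + 31 + 30 + 31 + 30 + 31 + 31 + 29 + 31 + 30 + 31 + 7 = 888.
The subtraction is earlier − later, so the result is −888 → -888.

-888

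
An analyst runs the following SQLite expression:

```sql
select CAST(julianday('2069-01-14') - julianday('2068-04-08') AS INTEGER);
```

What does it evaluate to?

22 days remain in April 2068 after the 8th (30 − 8).
Full months from May 2068 through December 2068 contribute their day counts.
Then 14 days into January 2069.
Total: 22 + 31 + 30 + 31 + 31 + 30 + 31 + 30 + 31 + 14 = 281.

281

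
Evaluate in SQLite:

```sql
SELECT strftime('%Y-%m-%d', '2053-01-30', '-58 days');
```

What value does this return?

First apply '-58 days': 2053-01-30 → 2052-12-03.
`%Y-%m-%d` extracts the ISO date: 2052-12-03.

2052-12-03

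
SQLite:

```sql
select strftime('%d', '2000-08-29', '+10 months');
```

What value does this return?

29

First apply '+10 months': 2000-08-29 → 2001-06-29.
`%d` extracts the 2-digit day of month: 29.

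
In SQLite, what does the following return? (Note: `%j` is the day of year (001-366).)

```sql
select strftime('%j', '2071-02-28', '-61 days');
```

First apply '-61 days': 2071-02-28 → 2070-12-29.
Day-of-year for 2070-12-29: days since 2070-01-01 inclusive = 363, zero-padded to 363.

363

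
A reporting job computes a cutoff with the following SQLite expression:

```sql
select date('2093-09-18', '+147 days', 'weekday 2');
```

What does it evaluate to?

2094-02-16

Applying '+147 days' to 2093-09-18: counting 147 days forward gives 2094-02-12.
`weekday 2` advances to the next Tuesday; 2094-02-12 is a Friday, so it moves forward to 2094-02-16.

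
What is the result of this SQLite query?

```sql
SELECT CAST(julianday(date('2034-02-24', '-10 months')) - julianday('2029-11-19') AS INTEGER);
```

Adding -10 months to 2034-02-24 gives 2033-04-24.
11 days remain in November 2029 after the 19th (30 − 19).
Full months from December 2029 through March 2033 contribute their day counts.
Then 24 days into April 2033.
Total: 11 + 31 + 31 + 28 + 31 + 30 + 31 + 30 + 31 + 31 + 30 + 31 + 30 + 31 + 31 + 28 + 31 + 30 + 31 + 30 + 31 + 31 + 30 + 31 + 30 + 31 + 31 + 29 + 31 + 30 + 31 + 30 + 31 + 31 + 30 + 31 + 30 + 31 + 31 + 28 + 31 + 24 = 1252.

1252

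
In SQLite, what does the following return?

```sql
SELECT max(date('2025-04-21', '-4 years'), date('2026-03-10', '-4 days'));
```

date('2025-04-21', '-4 years') → 2021-04-21.
date('2026-03-10', '-4 days') → 2026-03-06.
Later of the two is 2026-03-06.

2026-03-06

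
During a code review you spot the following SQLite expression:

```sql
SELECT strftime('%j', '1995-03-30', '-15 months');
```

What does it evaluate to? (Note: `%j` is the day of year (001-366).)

364

First apply '-15 months': 1995-03-30 → 1993-12-30.
Day-of-year for 1993-12-30: days since 1993-01-01 inclusive = 364, zero-padded to 364.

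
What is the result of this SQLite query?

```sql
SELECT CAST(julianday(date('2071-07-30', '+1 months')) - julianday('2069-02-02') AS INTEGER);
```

939

Adding +1 month to 2071-07-30 gives 2071-08-30.
26 days remain in February 2069 after the 2nd (28 − 2).
Full months from March 2069 through July 2071 contribute their day counts.
Then 30 days into August 2071.
Total: 26 + 31 + 30 + 31 + 30 + 31 + 31 + 30 + 31 + 30 + 31 + 31 + 28 + 31 + 30 + 31 + 30 + 31 + 31 + 30 + 31 + 30 + 31 + 31 + 28 + 31 + 30 + 31 + 30 + 31 + 30 = 939.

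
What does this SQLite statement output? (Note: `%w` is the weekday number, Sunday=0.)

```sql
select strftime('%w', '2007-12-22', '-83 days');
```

First apply '-83 days': 2007-12-22 → 2007-09-30.
2007-09-30 is a Sunday; with Sunday=0 that is 0.

0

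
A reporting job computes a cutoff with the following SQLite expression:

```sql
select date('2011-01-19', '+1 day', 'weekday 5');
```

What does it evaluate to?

Advancing 1 more day within January lands on 2011-01-20.
`weekday 5` advances to the next Friday; 2011-01-20 is a Thursday, so it moves forward to 2011-01-21.

2011-01-21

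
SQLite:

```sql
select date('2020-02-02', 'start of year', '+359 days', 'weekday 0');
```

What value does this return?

2020-12-27

`start of year` rewinds 2020-02-02 to 2020-01-01.
Applying '+359 days' to 2020-01-01: counting 359 days forward gives 2020-12-25.
`weekday 0` advances to the next Sunday; 2020-12-25 is a Friday, so it moves forward to 2020-12-27.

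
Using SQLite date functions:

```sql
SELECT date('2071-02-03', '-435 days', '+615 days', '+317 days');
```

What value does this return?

2072-06-14

Applying '-435 days' to 2071-02-03: counting 435 days back gives 2069-11-25.
Applying '+615 days' to 2069-11-25: counting 615 days forward gives 2071-08-02.
Applying '+317 days' to 2071-08-02: counting 317 days forward gives 2072-06-14.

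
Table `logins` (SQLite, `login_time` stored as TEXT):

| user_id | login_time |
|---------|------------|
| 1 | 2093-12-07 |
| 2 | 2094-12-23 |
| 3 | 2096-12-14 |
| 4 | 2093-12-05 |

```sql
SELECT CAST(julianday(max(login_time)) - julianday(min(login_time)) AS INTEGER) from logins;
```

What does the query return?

1105

MIN = 2093-12-05, MAX = 2096-12-14.
26 days remain in December 2093 after the 5th (31 − 5).
Full months from January 2094 through November 2096 contribute their day counts.
Then 14 days into December 2096.
Total: 26 + 31 + 28 + 31 + 30 + 31 + 30 + 31 + 31 + 30 + 31 + 30 + 31 + 31 + 28 + 31 + 30 + 31 + 30 + 31 + 31 + 30 + 31 + 30 + 31 + 31 + 29 + 31 + 30 + 31 + 30 + 31 + 31 + 30 + 31 + 30 + 14 = 1105.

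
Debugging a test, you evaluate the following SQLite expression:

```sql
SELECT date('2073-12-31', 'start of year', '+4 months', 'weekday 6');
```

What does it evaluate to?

`start of year` rewinds 2073-12-31 to 2073-01-01.
Adding +4 months to 2073-01-01 gives 2073-05-01.
`weekday 6` advances to the next Saturday; 2073-05-01 is a Monday, so it moves forward to 2073-05-06.

2073-05-06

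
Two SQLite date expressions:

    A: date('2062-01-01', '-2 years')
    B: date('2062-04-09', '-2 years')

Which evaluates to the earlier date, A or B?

A = 2060-01-01.
B = 2060-04-09.
A is earlier.

A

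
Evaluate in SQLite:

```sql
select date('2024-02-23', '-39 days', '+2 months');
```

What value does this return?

Going back 23 days from 2024-02-23 reaches 2024-01-31 (last day of January, 31 days).
Going back 16 days within January lands on 2024-01-15.
Adding +2 months to 2024-01-15 gives 2024-03-15.

2024-03-15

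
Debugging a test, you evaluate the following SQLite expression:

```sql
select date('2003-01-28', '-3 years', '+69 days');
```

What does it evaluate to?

2000-04-06

Adding -3 years to 2003-01-28 gives 2000-01-28.
Applying '+69 days' to 2000-01-28: counting 69 days forward gives 2000-04-06.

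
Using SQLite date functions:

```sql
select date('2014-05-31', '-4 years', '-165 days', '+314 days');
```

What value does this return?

2010-10-27

Adding -4 years to 2014-05-31 gives 2010-05-31.
Applying '-165 days' to 2010-05-31: counting 165 days back gives 2009-12-17.
Applying '+314 days' to 2009-12-17: counting 314 days forward gives 2010-10-27.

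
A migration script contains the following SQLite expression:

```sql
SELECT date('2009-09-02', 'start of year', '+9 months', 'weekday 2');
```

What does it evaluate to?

2009-10-06

`start of year` rewinds 2009-09-02 to 2009-01-01.
Adding +9 months to 2009-01-01 gives 2009-10-01.
`weekday 2` advances to the next Tuesday; 2009-10-01 is a Thursday, so it moves forward to 2009-10-06.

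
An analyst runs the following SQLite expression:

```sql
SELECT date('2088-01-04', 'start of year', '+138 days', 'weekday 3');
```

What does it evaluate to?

`start of year` rewinds 2088-01-04 to 2088-01-01.
Applying '+138 days' to 2088-01-01: counting 138 days forward gives 2088-05-18.
`weekday 3` advances to the next Wednesday; 2088-05-18 is a Tuesday, so it moves forward to 2088-05-19.

2088-05-19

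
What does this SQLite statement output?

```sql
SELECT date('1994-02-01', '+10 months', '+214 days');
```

1995-07-03

Adding +10 months to 1994-02-01 gives 1994-12-01.
Applying '+214 days' to 1994-12-01: counting 214 days forward gives 1995-07-03.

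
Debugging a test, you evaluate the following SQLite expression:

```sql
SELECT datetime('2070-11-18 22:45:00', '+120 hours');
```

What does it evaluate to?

+120 hours from 2070-11-18 22:45:00 is 2070-11-23 22:45:00 (crosses midnight).

2070-11-23 22:45:00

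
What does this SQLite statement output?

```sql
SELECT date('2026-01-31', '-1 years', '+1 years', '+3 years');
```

2029-01-31

Adding -1 year to 2026-01-31 gives 2025-01-31.
Adding +1 year to 2025-01-31 gives 2026-01-31.
Adding +3 years to 2026-01-31 gives 2029-01-31.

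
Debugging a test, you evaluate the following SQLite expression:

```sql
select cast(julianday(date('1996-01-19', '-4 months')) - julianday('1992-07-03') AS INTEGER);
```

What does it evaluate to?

Adding -4 months to 1996-01-19 gives 1995-09-19.
28 days remain in July 1992 after the 3rd (31 − 3).
Full months from August 1992 through August 1995 contribute their day counts.
Then 19 days into September 1995.
Total: 28 + 31 + 30 + 31 + 30 + 31 + 31 + 28 + 31 + 30 + 31 + 30 + 31 + 31 + 30 + 31 + 30 + 31 + 31 + 28 + 31 + 30 + 31 + 30 + 31 + 31 + 30 + 31 + 30 + 31 + 31 + 28 + 31 + 30 + 31 + 30 + 31 + 31 + 19 = 1173.

1173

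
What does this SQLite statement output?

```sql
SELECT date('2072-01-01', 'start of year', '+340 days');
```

`start of year` rewinds 2072-01-01 to 2072-01-01.
Applying '+340 days' to 2072-01-01: counting 340 days forward gives 2072-12-06.

2072-12-06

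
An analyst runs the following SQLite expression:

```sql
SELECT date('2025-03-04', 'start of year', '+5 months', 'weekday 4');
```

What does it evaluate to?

`start of year` rewinds 2025-03-04 to 2025-01-01.
Adding +5 months to 2025-01-01 gives 2025-06-01.
`weekday 4` advances to the next Thursday; 2025-06-01 is a Sunday, so it moves forward to 2025-06-05.

2025-06-05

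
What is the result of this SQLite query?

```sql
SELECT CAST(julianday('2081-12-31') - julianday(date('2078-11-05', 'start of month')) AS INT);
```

1156

`start of month` rewinds 2078-11-05 to 2078-11-01.
29 days remain in November 2078 after the 1st (30 − 1).
Full months from December 2078 through November 2081 contribute their day counts.
Then 31 days into December 2081.
Total: 29 + 31 + 31 + 28 + 31 + 30 + 31 + 30 + 31 + 31 + 30 + 31 + 30 + 31 + 31 + 29 + 31 + 30 + 31 + 30 + 31 + 31 + 30 + 31 + 30 + 31 + 31 + 28 + 31 + 30 + 31 + 30 + 31 + 31 + 30 + 31 + 30 + 31 = 1156.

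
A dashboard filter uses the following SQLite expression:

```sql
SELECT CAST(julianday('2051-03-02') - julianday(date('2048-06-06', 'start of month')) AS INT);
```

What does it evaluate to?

1004

`start of month` rewinds 2048-06-06 to 2048-06-01.
29 days remain in June 2048 after the 1st (30 − 1).
Full months from July 2048 through February 2051 contribute their day counts.
Then 2 days into March 2051.
Total: 29 + 31 + 31 + 30 + 31 + 30 + 31 + 31 + 28 + 31 + 30 + 31 + 30 + 31 + 31 + 30 + 31 + 30 + 31 + 31 + 28 + 31 + 30 + 31 + 30 + 31 + 31 + 30 + 31 + 30 + 31 + 31 + 28 + 2 = 1004.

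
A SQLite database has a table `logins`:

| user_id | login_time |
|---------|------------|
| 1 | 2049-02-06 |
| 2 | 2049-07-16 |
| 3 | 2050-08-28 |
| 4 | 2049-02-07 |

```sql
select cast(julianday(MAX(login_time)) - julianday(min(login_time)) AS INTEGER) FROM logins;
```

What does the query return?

MIN = 2049-02-06, MAX = 2050-08-28.
22 days remain in February 2049 after the 6th (28 − 6).
Full months from March 2049 through July 2050 contribute their day counts.
Then 28 days into August 2050.
Total: 22 + 31 + 30 + 31 + 30 + 31 + 31 + 30 + 31 + 30 + 31 + 31 + 28 + 31 + 30 + 31 + 30 + 31 + 28 = 568.

568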